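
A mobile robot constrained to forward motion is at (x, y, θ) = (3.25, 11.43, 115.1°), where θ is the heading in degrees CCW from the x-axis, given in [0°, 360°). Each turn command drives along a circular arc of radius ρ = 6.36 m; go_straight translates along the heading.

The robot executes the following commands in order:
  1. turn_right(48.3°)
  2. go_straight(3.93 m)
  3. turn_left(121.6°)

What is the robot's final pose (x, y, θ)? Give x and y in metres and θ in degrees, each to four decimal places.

(-2.0629, 29.0428, 188.4000°)

set_pose: (x, y, θ) = (3.2500, 11.4300, 115.1000°), ρ = 6.36
turn_right(48.3°): centre at ρ to the right, rotate −48.3° → (3.1637, 16.6334, 66.8000°)
go_straight(3.93): x += 3.93·cos θ, y += 3.93·sin θ → (4.7119, 20.2456, 66.8000°)
turn_left(121.6°): centre at ρ to the left, rotate +121.6° → (-2.0629, 29.0428, 188.4000°)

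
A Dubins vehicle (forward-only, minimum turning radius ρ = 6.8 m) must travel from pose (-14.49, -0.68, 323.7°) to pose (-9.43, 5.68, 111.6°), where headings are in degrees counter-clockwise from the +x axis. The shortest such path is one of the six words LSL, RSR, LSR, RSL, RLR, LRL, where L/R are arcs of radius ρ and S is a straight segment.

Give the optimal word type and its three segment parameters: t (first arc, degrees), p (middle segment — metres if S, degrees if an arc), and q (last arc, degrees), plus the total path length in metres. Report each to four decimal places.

RLR: t = 50.0405°, p = 258.5823°, q = 60.6418°, L = 43.8252 m

Let ψ = atan2(Δy, Δx) = atan2(6.36, 5.06) = 51.4943° be the start→goal bearing.
Normalize: d = |goal − start| / ρ = 8.127312/6.8 = 1.195193, α = (θ_start − ψ) mod 360° = 272.2057° = 4.750885 rad, β = (θ_goal − ψ) mod 360° = 60.1057° = 1.049042 rad.
Common terms: sin α = -0.999259, cos α = 0.038487, sin β = 0.866946, cos β = 0.498402, cos(α−β) = -0.847122, d² = 1.428486. Work in radians in the unit-radius frame; every candidate has L = ρ·(t + p + q).
LSL: p² = 2 + d² − 2cos(α−β) + 2d(sin α − sin β) = 0.661779; p = √p² = 0.813498; φ = atan2(cos β − cos α, d + sin α − sin β) = 2.540729 rad; t = (φ − α) mod 2π = 4.073029 rad, q = (β − φ) mod 2π = 4.791498 rad → L = 6.8·(4.073029 + 0.813498 + 4.791498) = 6.8·9.678026 = 65.810574 m
RSR: p² = 2 + d² − 2cos(α−β) + 2d(sin β − sin α) = 9.583681; p = √p² = 3.095752; φ = atan2(cos α − cos β, d − sin α + sin β) = -0.149115 rad; t = (α − φ) mod 2π = 4.900001 rad, q = (φ − β) mod 2π = 5.085028 rad → L = 6.8·(4.900001 + 3.095752 + 5.085028) = 6.8·13.080781 = 88.949308 m
LSR: p² = d² − 2 + 2cos(α−β) + 2d(sin α + sin β) = -2.582037 < 0 → infeasible
RSL: p² = d² − 2 + 2cos(α−β) − 2d(sin α + sin β) = -1.949478 < 0 → infeasible
RLR: c = (6 − d² + 2cos(α−β) + 2d(sin α − sin β))/8 = -0.197960; p = 2π − arccos c = 4.513113 rad; φ = atan2(cos α − cos β, d − sin α + sin β) = -0.149115 rad; t = (α − φ + p/2) mod 2π = 0.873372 rad, q = (α − β − t + p) mod 2π = 1.058399 rad → L = 6.8·(0.873372 + 4.513113 + 1.058399) = 6.8·6.444883 = 43.825206 m
LRL: c = (6 − d² + 2cos(α−β) − 2d(sin α − sin β))/8 = 0.917278; p = 2π − arccos c = 5.873579 rad; φ = atan2(cos β − cos α, d + sin α − sin β) = 2.540729 rad; t = (φ − α + p/2) mod 2π = 0.726633 rad, q = (β − α − t + p) mod 2π = 1.445102 rad → L = 6.8·(0.726633 + 5.873579 + 1.445102) = 6.8·8.045314 = 54.708136 m
Shortest: RLR with L = 43.825206 m ≈ 43.8252 m
Convert RLR to answer units (arcs ×180/π): t = 0.873372·180/π = 50.0405°, p = 4.513113·180/π = 258.5823°, q = 1.058399·180/π = 60.6418°, L = 43.8252 m.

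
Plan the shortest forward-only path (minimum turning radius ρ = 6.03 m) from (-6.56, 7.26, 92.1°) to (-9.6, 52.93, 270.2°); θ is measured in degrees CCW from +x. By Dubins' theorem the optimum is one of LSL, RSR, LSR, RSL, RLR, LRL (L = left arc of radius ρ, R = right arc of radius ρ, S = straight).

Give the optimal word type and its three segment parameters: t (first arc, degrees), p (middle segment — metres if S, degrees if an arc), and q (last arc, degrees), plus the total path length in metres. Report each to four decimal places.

Let ψ = atan2(Δy, Δx) = atan2(45.67, -3.04) = 93.8082° be the start→goal bearing.
Normalize: d = |goal − start| / ρ = 45.771066/6.03 = 7.590558, α = (θ_start − ψ) mod 360° = 358.2918° = 6.253371 rad, β = (θ_goal − ψ) mod 360° = 176.3918° = 3.078617 rad.
Common terms: sin α = -0.029810, cos α = 0.999556, sin β = 0.062934, cos β = -0.998018, cos(α−β) = -0.999450, d² = 57.616574. Work in radians in the unit-radius frame; every candidate has L = ρ·(t + p + q).
LSL: p² = 2 + d² − 2cos(α−β) + 2d(sin α − sin β) = 60.207513; p = √p² = 7.759350; φ = atan2(cos β − cos α, d + sin α − sin β) = -0.260373 rad; t = (φ − α) mod 2π = 6.052627 rad, q = (β − φ) mod 2π = 3.338990 rad → L = 6.03·(6.052627 + 7.759350 + 3.338990) = 6.03·17.150967 = 103.420330 m
RSR: p² = 2 + d² − 2cos(α−β) + 2d(sin β − sin α) = 63.023436; p = √p² = 7.938730; φ = atan2(cos α − cos β, d − sin α + sin β) = 0.254358 rad; t = (α − φ) mod 2π = 5.999013 rad, q = (φ − β) mod 2π = 3.458926 rad → L = 6.03·(5.999013 + 7.938730 + 3.458926) = 6.03·17.396669 = 104.901916 m
LSR: p² = d² − 2 + 2cos(α−β) + 2d(sin α + sin β) = 54.120534; p = √p² = 7.356666; φ = atan2(−cos α − cos β, d + sin α + sin β) − atan2(−2, p) = 0.265245 rad; t = (φ − α) mod 2π = 0.295060 rad, q = (φ − β) mod 2π = 3.469813 rad → L = 6.03·(0.295060 + 7.356666 + 3.469813) = 6.03·11.121539 = 67.062880 m
RSL: p² = d² − 2 + 2cos(α−β) − 2d(sin α + sin β) = 53.114814; p = √p² = 7.287991; φ = atan2(cos α + cos β, d − sin α − sin β) − atan2(2, p) = -0.267627 rad; t = (α − φ) mod 2π = 0.237813 rad, q = (β − φ) mod 2π = 3.346244 rad → L = 6.03·(0.237813 + 7.287991 + 3.346244) = 6.03·10.872048 = 65.558448 m
RLR: c = (6 − d² + 2cos(α−β) + 2d(sin α − sin β))/8 = -6.877930, |c| > 1 → infeasible
LRL: c = (6 − d² + 2cos(α−β) − 2d(sin α − sin β))/8 = -6.525939, |c| > 1 → infeasible
Shortest: RSL with L = 65.558448 m ≈ 65.5584 m
Convert RSL to answer units (arcs ×180/π): t = 0.237813·180/π = 13.6257°, p = ρ·p = 6.03·7.287991 = 43.9466 m, q = 3.346244·180/π = 191.7257°, L = 65.5584 m.

RSL: t = 13.6257°, p = 43.9466 m, q = 191.7257°, L = 65.5584 m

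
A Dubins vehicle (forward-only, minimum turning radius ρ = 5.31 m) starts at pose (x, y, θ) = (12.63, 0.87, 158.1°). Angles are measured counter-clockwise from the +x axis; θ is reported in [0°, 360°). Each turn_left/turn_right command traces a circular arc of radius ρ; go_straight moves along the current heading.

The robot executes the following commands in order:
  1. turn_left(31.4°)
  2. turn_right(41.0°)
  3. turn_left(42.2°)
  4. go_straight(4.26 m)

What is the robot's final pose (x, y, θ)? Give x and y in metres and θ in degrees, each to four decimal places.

(-1.8241, 1.7892, 190.7000°)

set_pose: (x, y, θ) = (12.6300, 0.8700, 158.1000°), ρ = 5.31
turn_left(31.4°): centre at ρ to the left, rotate +31.4° → (9.7730, 1.1804, 189.5000°)
turn_right(41.0°): centre at ρ to the right, rotate −41.0° → (6.1222, 1.8900, 148.5000°)
turn_left(42.2°): centre at ρ to the left, rotate +42.2° → (2.3618, 2.5802, 190.7000°)
go_straight(4.26): x += 4.26·cos θ, y += 4.26·sin θ → (-1.8241, 1.7892, 190.7000°)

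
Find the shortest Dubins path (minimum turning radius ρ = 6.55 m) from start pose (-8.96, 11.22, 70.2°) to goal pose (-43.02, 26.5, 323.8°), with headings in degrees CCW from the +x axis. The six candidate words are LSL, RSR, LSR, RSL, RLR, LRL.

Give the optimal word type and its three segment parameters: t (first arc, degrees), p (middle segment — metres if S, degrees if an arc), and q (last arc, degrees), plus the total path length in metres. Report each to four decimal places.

Let ψ = atan2(Δy, Δx) = atan2(15.28, -34.06) = 155.8380° be the start→goal bearing.
Normalize: d = |goal − start| / ρ = 37.330443/6.55 = 5.699304, α = (θ_start − ψ) mod 360° = 274.3620° = 4.788520 rad, β = (θ_goal − ψ) mod 360° = 167.9620° = 2.931489 rad.
Common terms: sin α = -0.997103, cos α = 0.076057, sin β = 0.208561, cos β = -0.978009, cos(α−β) = -0.282341, d² = 32.482070. Work in radians in the unit-radius frame; every candidate has L = ρ·(t + p + q).
LSL: p² = 2 + d² − 2cos(α−β) + 2d(sin α − sin β) = 21.303855; p = √p² = 4.615610; φ = atan2(cos β − cos α, d + sin α − sin β) = -0.230403 rad; t = (φ − α) mod 2π = 1.264263 rad, q = (β − φ) mod 2π = 3.161892 rad → L = 6.55·(1.264263 + 4.615610 + 3.161892) = 6.55·9.041765 = 59.223560 m
RSR: p² = 2 + d² − 2cos(α−β) + 2d(sin β − sin α) = 48.789650; p = √p² = 6.984959; φ = atan2(cos α − cos β, d − sin α + sin β) = 0.151484 rad; t = (α − φ) mod 2π = 4.637036 rad, q = (φ − β) mod 2π = 3.503180 rad → L = 6.55·(4.637036 + 6.984959 + 3.503180) = 6.55·15.125174 = 99.069893 m
LSR: p² = d² − 2 + 2cos(α−β) + 2d(sin α + sin β) = 20.929100; p = √p² = 4.574833; φ = atan2(−cos α − cos β, d + sin α + sin β) − atan2(−2, p) = 0.593781 rad; t = (φ − α) mod 2π = 2.088447 rad, q = (φ − β) mod 2π = 3.945477 rad → L = 6.55·(2.088447 + 4.574833 + 3.945477) = 6.55·10.608757 = 69.487361 m
RSL: p² = d² − 2 + 2cos(α−β) − 2d(sin α + sin β) = 38.905674; p = √p² = 6.237441; φ = atan2(cos α + cos β, d − sin α − sin β) − atan2(2, p) = -0.448424 rad; t = (α − φ) mod 2π = 5.236943 rad, q = (β − φ) mod 2π = 3.379913 rad → L = 6.55·(5.236943 + 6.237441 + 3.379913) = 6.55·14.854298 = 97.295649 m
RLR: c = (6 − d² + 2cos(α−β) + 2d(sin α − sin β))/8 = -5.098706, |c| > 1 → infeasible
LRL: c = (6 − d² + 2cos(α−β) − 2d(sin α − sin β))/8 = -1.662982, |c| > 1 → infeasible
Shortest: LSL with L = 59.223560 m ≈ 59.2236 m
Convert LSL to answer units (arcs ×180/π): t = 1.264263·180/π = 72.4369°, p = ρ·p = 6.55·4.615610 = 30.2322 m, q = 3.161892·180/π = 181.1631°, L = 59.2236 m.

LSL: t = 72.4369°, p = 30.2322 m, q = 181.1631°, L = 59.2236 m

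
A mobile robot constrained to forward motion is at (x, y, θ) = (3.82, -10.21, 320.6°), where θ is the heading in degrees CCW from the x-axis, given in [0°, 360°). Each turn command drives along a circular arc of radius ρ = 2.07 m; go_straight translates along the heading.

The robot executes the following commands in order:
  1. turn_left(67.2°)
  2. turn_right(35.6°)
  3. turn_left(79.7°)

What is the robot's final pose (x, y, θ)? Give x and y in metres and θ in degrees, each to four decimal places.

(9.5942, -8.8140, 71.9000°)

set_pose: (x, y, θ) = (3.8200, -10.2100, 320.6000°), ρ = 2.07
turn_left(67.2°): centre at ρ to the left, rotate +67.2° → (6.0993, -10.4415, 387.8000° ≡ 27.8000°)
turn_right(35.6°): centre at ρ to the right, rotate −35.6° → (7.3457, -10.2218, -7.8000° ≡ 352.2000°)
turn_left(79.7°): centre at ρ to the left, rotate +79.7° → (9.5942, -8.8140, 431.9000° ≡ 71.9000°)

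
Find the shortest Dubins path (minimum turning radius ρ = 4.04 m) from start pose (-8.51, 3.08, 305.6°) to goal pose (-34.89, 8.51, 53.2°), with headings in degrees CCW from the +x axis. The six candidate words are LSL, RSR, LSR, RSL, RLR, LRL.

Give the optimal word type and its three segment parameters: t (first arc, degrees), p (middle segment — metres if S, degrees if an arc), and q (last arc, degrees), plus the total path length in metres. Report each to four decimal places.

RSR: t = 140.7082°, p = 20.5712 m, q = 111.6918°, L = 38.3682 m

Let ψ = atan2(Δy, Δx) = atan2(5.43, -26.38) = 168.3688° be the start→goal bearing.
Normalize: d = |goal − start| / ρ = 26.933052/4.04 = 6.666597, α = (θ_start − ψ) mod 360° = 137.2312° = 2.395136 rad, β = (θ_goal − ψ) mod 360° = 244.8312° = 4.273110 rad.
Common terms: sin α = 0.679042, cos α = -0.734100, sin β = -0.905059, cos β = -0.425287, cos(α−β) = -0.302370, d² = 44.443517. Work in radians in the unit-radius frame; every candidate has L = ρ·(t + p + q).
LSL: p² = 2 + d² − 2cos(α−β) + 2d(sin α − sin β) = 68.169376; p = √p² = 8.256475; φ = atan2(cos β − cos α, d + sin α − sin β) = 0.037411 rad; t = (φ − α) mod 2π = 3.925461 rad, q = (β − φ) mod 2π = 4.235699 rad → L = 4.04·(3.925461 + 8.256475 + 4.235699) = 4.04·16.417634 = 66.327243 m
RSR: p² = 2 + d² − 2cos(α−β) + 2d(sin β − sin α) = 25.927137; p = √p² = 5.091870; φ = atan2(cos α − cos β, d − sin α + sin β) = -0.060685 rad; t = (α − φ) mod 2π = 2.455821 rad, q = (φ − β) mod 2π = 1.949390 rad → L = 4.04·(2.455821 + 5.091870 + 1.949390) = 4.04·9.497081 = 38.368206 m
LSR: p² = d² − 2 + 2cos(α−β) + 2d(sin α + sin β) = 38.825251; p = √p² = 6.230991; φ = atan2(−cos α − cos β, d + sin α + sin β) − atan2(−2, p) = 0.488693 rad; t = (φ − α) mod 2π = 4.376743 rad, q = (φ − β) mod 2π = 2.498769 rad → L = 4.04·(4.376743 + 6.230991 + 2.498769) = 4.04·13.106503 = 52.950270 m
RSL: p² = d² − 2 + 2cos(α−β) − 2d(sin α + sin β) = 44.852302; p = √p² = 6.697186; φ = atan2(cos α + cos β, d − sin α − sin β) − atan2(2, p) = -0.456849 rad; t = (α − φ) mod 2π = 2.851985 rad, q = (β − φ) mod 2π = 4.729959 rad → L = 4.04·(2.851985 + 6.697186 + 4.729959) = 4.04·14.279131 = 57.687688 m
RLR: c = (6 − d² + 2cos(α−β) + 2d(sin α − sin β))/8 = -2.240892, |c| > 1 → infeasible
LRL: c = (6 − d² + 2cos(α−β) − 2d(sin α − sin β))/8 = -7.521172, |c| > 1 → infeasible
Shortest: RSR with L = 38.368206 m ≈ 38.3682 m
Convert RSR to answer units (arcs ×180/π): t = 2.455821·180/π = 140.7082°, p = ρ·p = 4.04·5.091870 = 20.5712 m, q = 1.949390·180/π = 111.6918°, L = 38.3682 m.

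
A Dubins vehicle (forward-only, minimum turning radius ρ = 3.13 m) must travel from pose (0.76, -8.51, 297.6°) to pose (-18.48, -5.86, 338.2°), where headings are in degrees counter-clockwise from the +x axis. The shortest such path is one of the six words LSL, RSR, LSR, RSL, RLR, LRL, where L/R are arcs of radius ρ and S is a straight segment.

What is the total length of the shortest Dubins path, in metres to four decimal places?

Let ψ = atan2(Δy, Δx) = atan2(2.65, -19.24) = 172.1578° be the start→goal bearing.
Normalize: d = |goal − start| / ρ = 19.421640/3.13 = 6.204997, α = (θ_start − ψ) mod 360° = 125.4422° = 2.189380 rad, β = (θ_goal − ψ) mod 360° = 166.0422° = 2.897984 rad.
Common terms: sin α = 0.814701, cos α = -0.579882, sin β = 0.241207, cos β = -0.970474, cos(α−β) = 0.759271, d² = 38.501985. Work in radians in the unit-radius frame; every candidate has L = ρ·(t + p + q).
LSL: p² = 2 + d² − 2cos(α−β) + 2d(sin α − sin β) = 46.100499; p = √p² = 6.789735; φ = atan2(cos β − cos α, d + sin α − sin β) = -0.057559 rad; t = (φ − α) mod 2π = 4.036247 rad, q = (β − φ) mod 2π = 2.955542 rad → L = 3.13·(4.036247 + 6.789735 + 2.955542) = 3.13·13.781524 = 43.136169 m
RSR: p² = 2 + d² − 2cos(α−β) + 2d(sin β − sin α) = 31.866387; p = √p² = 5.645032; φ = atan2(cos α − cos β, d − sin α + sin β) = 0.069247 rad; t = (α − φ) mod 2π = 2.120132 rad, q = (φ − β) mod 2π = 3.454449 rad → L = 3.13·(2.120132 + 5.645032 + 3.454449) = 3.13·11.219614 = 35.117391 m
LSR: p² = d² − 2 + 2cos(α−β) + 2d(sin α + sin β) = 51.124331; p = √p² = 7.150128; φ = atan2(−cos α − cos β, d + sin α + sin β) − atan2(−2, p) = 0.483107 rad; t = (φ − α) mod 2π = 4.576912 rad, q = (φ − β) mod 2π = 3.868308 rad → L = 3.13·(4.576912 + 7.150128 + 3.868308) = 3.13·15.595349 = 48.813441 m
RSL: p² = d² − 2 + 2cos(α−β) − 2d(sin α + sin β) = 24.916725; p = √p² = 4.991666; φ = atan2(cos α + cos β, d − sin α − sin β) − atan2(2, p) = -0.673541 rad; t = (α − φ) mod 2π = 2.862921 rad, q = (β − φ) mod 2π = 3.571525 rad → L = 3.13·(2.862921 + 4.991666 + 3.571525) = 3.13·11.426112 = 35.763730 m
RLR: c = (6 − d² + 2cos(α−β) + 2d(sin α − sin β))/8 = -2.983298, |c| > 1 → infeasible
LRL: c = (6 − d² + 2cos(α−β) − 2d(sin α − sin β))/8 = -4.762562, |c| > 1 → infeasible
Shortest: RSR with L = 35.117391 m ≈ 35.1174 m

35.1174 m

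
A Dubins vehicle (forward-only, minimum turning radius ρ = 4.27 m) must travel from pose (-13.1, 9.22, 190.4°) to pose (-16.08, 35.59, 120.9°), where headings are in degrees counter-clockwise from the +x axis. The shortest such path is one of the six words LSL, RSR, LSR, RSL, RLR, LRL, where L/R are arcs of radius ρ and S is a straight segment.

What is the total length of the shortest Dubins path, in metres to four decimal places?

Let ψ = atan2(Δy, Δx) = atan2(26.37, -2.98) = 96.4475° be the start→goal bearing.
Normalize: d = |goal − start| / ρ = 26.537847/4.27 = 6.214952, α = (θ_start − ψ) mod 360° = 93.9525° = 1.639781 rad, β = (θ_goal − ψ) mod 360° = 24.4525° = 0.426777 rad.
Common terms: sin α = 0.997622, cos α = -0.068930, sin β = 0.413939, cos β = 0.910305, cos(α−β) = 0.350207, d² = 38.625633. Work in radians in the unit-radius frame; every candidate has L = ρ·(t + p + q).
LSL: p² = 2 + d² − 2cos(α−β) + 2d(sin α − sin β) = 47.180336; p = √p² = 6.868794; φ = atan2(cos β − cos α, d + sin α − sin β) = 0.143050 rad; t = (φ − α) mod 2π = 4.786455 rad, q = (β − φ) mod 2π = 0.283727 rad → L = 4.27·(4.786455 + 6.868794 + 0.283727) = 4.27·11.938976 = 50.979427 m
RSR: p² = 2 + d² − 2cos(α−β) + 2d(sin β − sin α) = 32.670100; p = √p² = 5.715776; φ = atan2(cos α − cos β, d − sin α + sin β) = -0.172171 rad; t = (α − φ) mod 2π = 1.811951 rad, q = (φ − β) mod 2π = 5.684238 rad → L = 4.27·(1.811951 + 5.715776 + 5.684238) = 4.27·13.211966 = 56.415093 m
LSR: p² = d² − 2 + 2cos(α−β) + 2d(sin α + sin β) = 54.871610; p = √p² = 7.407537; φ = atan2(−cos α − cos β, d + sin α + sin β) − atan2(−2, p) = 0.153829 rad; t = (φ − α) mod 2π = 4.797234 rad, q = (φ − β) mod 2π = 6.010238 rad → L = 4.27·(4.797234 + 7.407537 + 6.010238) = 4.27·18.215009 = 77.778089 m
RSL: p² = d² − 2 + 2cos(α−β) − 2d(sin α + sin β) = 19.780485; p = √p² = 4.447526; φ = atan2(cos α + cos β, d − sin α − sin β) − atan2(2, p) = -0.249191 rad; t = (α − φ) mod 2π = 1.888972 rad, q = (β − φ) mod 2π = 0.675968 rad → L = 4.27·(1.888972 + 4.447526 + 0.675968) = 4.27·7.012466 = 29.943229 m
RLR: c = (6 − d² + 2cos(α−β) + 2d(sin α − sin β))/8 = -3.083762, |c| > 1 → infeasible
LRL: c = (6 − d² + 2cos(α−β) − 2d(sin α − sin β))/8 = -4.897542, |c| > 1 → infeasible
Shortest: RSL with L = 29.943229 m ≈ 29.9432 m

29.9432 m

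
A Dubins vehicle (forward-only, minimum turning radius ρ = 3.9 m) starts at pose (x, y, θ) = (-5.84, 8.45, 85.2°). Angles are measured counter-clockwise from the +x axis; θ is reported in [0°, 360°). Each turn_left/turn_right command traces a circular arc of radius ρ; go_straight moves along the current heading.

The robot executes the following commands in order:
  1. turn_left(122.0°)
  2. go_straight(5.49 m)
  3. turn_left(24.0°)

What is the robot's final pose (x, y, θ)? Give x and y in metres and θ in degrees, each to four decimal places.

set_pose: (x, y, θ) = (-5.8400, 8.4500, 85.2000°), ρ = 3.9
turn_left(122.0°): centre at ρ to the left, rotate +122.0° → (-11.5090, 12.2451, 207.2000°)
go_straight(5.49): x += 5.49·cos θ, y += 5.49·sin θ → (-16.3919, 9.7356, 207.2000°)
turn_left(24.0°): centre at ρ to the left, rotate +24.0° → (-17.6486, 8.7106, 231.2000°)

(-17.6486, 8.7106, 231.2000°)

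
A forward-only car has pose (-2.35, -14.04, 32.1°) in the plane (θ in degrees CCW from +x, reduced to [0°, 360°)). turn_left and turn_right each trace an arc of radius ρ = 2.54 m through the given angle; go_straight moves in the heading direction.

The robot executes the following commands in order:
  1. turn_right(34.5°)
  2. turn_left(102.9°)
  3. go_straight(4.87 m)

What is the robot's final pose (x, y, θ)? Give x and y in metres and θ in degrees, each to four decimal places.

(0.8225, -5.8648, 100.5000°)

set_pose: (x, y, θ) = (-2.3500, -14.0400, 32.1000°), ρ = 2.54
turn_right(34.5°): centre at ρ to the right, rotate −34.5° → (-0.8939, -13.6539, -2.4000° ≡ 357.6000°)
turn_left(102.9°): centre at ρ to the left, rotate +102.9° → (1.7099, -10.6533, 460.5000° ≡ 100.5000°)
go_straight(4.87): x += 4.87·cos θ, y += 4.87·sin θ → (0.8225, -5.8648, 100.5000°)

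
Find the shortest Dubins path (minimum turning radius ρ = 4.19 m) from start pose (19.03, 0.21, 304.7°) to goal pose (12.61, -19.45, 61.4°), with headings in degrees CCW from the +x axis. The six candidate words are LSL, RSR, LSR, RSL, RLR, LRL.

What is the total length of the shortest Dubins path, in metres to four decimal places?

35.8655 m

Let ψ = atan2(Δy, Δx) = atan2(-19.66, -6.42) = -108.0845° be the start→goal bearing.
Normalize: d = |goal − start| / ρ = 20.681683/4.19 = 4.935962, α = (θ_start − ψ) mod 360° = 52.7845° = 0.921264 rad, β = (θ_goal − ψ) mod 360° = 169.4845° = 2.958063 rad.
Common terms: sin α = 0.796367, cos α = 0.604814, sin β = 0.182501, cos β = -0.983206, cos(α−β) = -0.449319, d² = 24.363725. Work in radians in the unit-radius frame; every candidate has L = ρ·(t + p + q).
LSL: p² = 2 + d² − 2cos(α−β) + 2d(sin α − sin β) = 33.322396; p = √p² = 5.772555; φ = atan2(cos β − cos α, d + sin α − sin β) = -0.278692 rad; t = (φ − α) mod 2π = 5.083230 rad, q = (β − φ) mod 2π = 3.236755 rad → L = 4.19·(5.083230 + 5.772555 + 3.236755) = 4.19·14.092540 = 59.047743 m
RSR: p² = 2 + d² − 2cos(α−β) + 2d(sin β − sin α) = 21.202331; p = √p² = 4.604599; φ = atan2(cos α − cos β, d − sin α + sin β) = 0.352108 rad; t = (α − φ) mod 2π = 0.569156 rad, q = (φ − β) mod 2π = 3.677230 rad → L = 4.19·(0.569156 + 4.604599 + 3.677230) = 4.19·8.850985 = 37.085627 m
LSR: p² = d² − 2 + 2cos(α−β) + 2d(sin α + sin β) = 31.128396; p = √p² = 5.579283; φ = atan2(−cos α − cos β, d + sin α + sin β) − atan2(−2, p) = 0.408086 rad; t = (φ − α) mod 2π = 5.770007 rad, q = (φ − β) mod 2π = 3.733208 rad → L = 4.19·(5.770007 + 5.579283 + 3.733208) = 4.19·15.082498 = 63.195669 m
RSL: p² = d² − 2 + 2cos(α−β) − 2d(sin α + sin β) = 11.801779; p = √p² = 3.435372; φ = atan2(cos α + cos β, d − sin α − sin β) − atan2(2, p) = -0.622546 rad; t = (α − φ) mod 2π = 1.543810 rad, q = (β − φ) mod 2π = 3.580609 rad → L = 4.19·(1.543810 + 3.435372 + 3.580609) = 4.19·8.559791 = 35.865522 m
RLR: c = (6 − d² + 2cos(α−β) + 2d(sin α − sin β))/8 = -1.650291, |c| > 1 → infeasible
LRL: c = (6 − d² + 2cos(α−β) − 2d(sin α − sin β))/8 = -3.165300, |c| > 1 → infeasible
Shortest: RSL with L = 35.865522 m ≈ 35.8655 m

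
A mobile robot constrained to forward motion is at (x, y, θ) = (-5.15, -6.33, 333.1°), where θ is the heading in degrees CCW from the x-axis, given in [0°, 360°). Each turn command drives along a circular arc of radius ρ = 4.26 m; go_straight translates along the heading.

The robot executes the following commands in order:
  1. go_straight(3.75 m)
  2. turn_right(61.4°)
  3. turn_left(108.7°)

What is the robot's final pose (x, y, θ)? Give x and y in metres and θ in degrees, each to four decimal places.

(6.2680, -15.5658, 20.4000°)

set_pose: (x, y, θ) = (-5.1500, -6.3300, 333.1000°), ρ = 4.26
go_straight(3.75): x += 3.75·cos θ, y += 3.75·sin θ → (-1.8058, -8.0266, 333.1000°)
turn_right(61.4°): centre at ρ to the right, rotate −61.4° → (0.5250, -11.6993, 271.7000°)
turn_left(108.7°): centre at ρ to the left, rotate +108.7° → (6.2680, -15.5658, 380.4000° ≡ 20.4000°)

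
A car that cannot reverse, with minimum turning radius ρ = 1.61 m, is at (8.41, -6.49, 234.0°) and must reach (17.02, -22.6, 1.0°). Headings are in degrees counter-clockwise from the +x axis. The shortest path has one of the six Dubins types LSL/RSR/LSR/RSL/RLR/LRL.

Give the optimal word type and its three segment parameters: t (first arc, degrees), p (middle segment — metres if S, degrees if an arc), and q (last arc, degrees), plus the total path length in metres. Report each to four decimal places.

Let ψ = atan2(Δy, Δx) = atan2(-16.11, 8.61) = -61.8777° be the start→goal bearing.
Normalize: d = |goal − start| / ρ = 18.266477/1.61 = 11.345638, α = (θ_start − ψ) mod 360° = 295.8777° = 5.164040 rad, β = (θ_goal − ψ) mod 360° = 62.8777° = 1.097423 rad.
Common terms: sin α = -0.899728, cos α = 0.436452, sin β = 0.890035, cos β = 0.455891, cos(α−β) = -0.601815, d² = 128.723506. Work in radians in the unit-radius frame; every candidate has L = ρ·(t + p + q).
LSL: p² = 2 + d² − 2cos(α−β) + 2d(sin α − sin β) = 91.315126; p = √p² = 9.555895; φ = atan2(cos β − cos α, d + sin α − sin β) = 0.002034 rad; t = (φ − α) mod 2π = 1.121180 rad, q = (β − φ) mod 2π = 1.095388 rad → L = 1.61·(1.121180 + 9.555895 + 1.095388) = 1.61·11.772463 = 18.953665 m
RSR: p² = 2 + d² − 2cos(α−β) + 2d(sin β − sin α) = 172.539146; p = √p² = 13.135416; φ = atan2(cos α − cos β, d − sin α + sin β) = -0.001480 rad; t = (α − φ) mod 2π = 5.165520 rad, q = (φ − β) mod 2π = 5.184283 rad → L = 1.61·(5.165520 + 13.135416 + 5.184283) = 1.61·23.485218 = 37.811201 m
LSR: p² = d² − 2 + 2cos(α−β) + 2d(sin α + sin β) = 125.299944; p = √p² = 11.193746; φ = atan2(−cos α − cos β, d + sin α + sin β) − atan2(−2, p) = 0.098250 rad; t = (φ − α) mod 2π = 1.217395 rad, q = (φ − β) mod 2π = 5.284012 rad → L = 1.61·(1.217395 + 11.193746 + 5.284012) = 1.61·17.695153 = 28.489196 m
RSL: p² = d² − 2 + 2cos(α−β) − 2d(sin α + sin β) = 125.739808; p = √p² = 11.213376; φ = atan2(cos α + cos β, d − sin α − sin β) − atan2(2, p) = -0.098080 rad; t = (α − φ) mod 2π = 5.262120 rad, q = (β − φ) mod 2π = 1.195503 rad → L = 1.61·(5.262120 + 11.213376 + 1.195503) = 1.61·17.670999 = 28.450308 m
RLR: c = (6 − d² + 2cos(α−β) + 2d(sin α − sin β))/8 = -20.567393, |c| > 1 → infeasible
LRL: c = (6 − d² + 2cos(α−β) − 2d(sin α − sin β))/8 = -10.414391, |c| > 1 → infeasible
Shortest: LSL with L = 18.953665 m ≈ 18.9537 m
Convert LSL to answer units (arcs ×180/π): t = 1.121180·180/π = 64.2389°, p = ρ·p = 1.61·9.555895 = 15.3850 m, q = 1.095388·180/π = 62.7611°, L = 18.9537 m.

LSL: t = 64.2389°, p = 15.3850 m, q = 62.7611°, L = 18.9537 m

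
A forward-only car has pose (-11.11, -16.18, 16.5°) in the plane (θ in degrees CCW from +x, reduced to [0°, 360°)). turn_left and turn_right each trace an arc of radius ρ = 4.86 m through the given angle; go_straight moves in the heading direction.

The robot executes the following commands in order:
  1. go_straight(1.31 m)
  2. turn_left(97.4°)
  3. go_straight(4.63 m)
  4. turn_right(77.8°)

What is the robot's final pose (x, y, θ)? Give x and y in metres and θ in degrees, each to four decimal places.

set_pose: (x, y, θ) = (-11.1100, -16.1800, 16.5000°), ρ = 4.86
go_straight(1.31): x += 1.31·cos θ, y += 1.31·sin θ → (-9.8539, -15.8079, 16.5000°)
turn_left(97.4°): centre at ρ to the left, rotate +97.4° → (-6.7910, -9.1791, 113.9000°)
go_straight(4.63): x += 4.63·cos θ, y += 4.63·sin θ → (-8.6668, -4.9461, 113.9000°)
turn_right(77.8°): centre at ρ to the right, rotate −77.8° → (-7.0870, 0.9497, 36.1000°)

(-7.0870, 0.9497, 36.1000°)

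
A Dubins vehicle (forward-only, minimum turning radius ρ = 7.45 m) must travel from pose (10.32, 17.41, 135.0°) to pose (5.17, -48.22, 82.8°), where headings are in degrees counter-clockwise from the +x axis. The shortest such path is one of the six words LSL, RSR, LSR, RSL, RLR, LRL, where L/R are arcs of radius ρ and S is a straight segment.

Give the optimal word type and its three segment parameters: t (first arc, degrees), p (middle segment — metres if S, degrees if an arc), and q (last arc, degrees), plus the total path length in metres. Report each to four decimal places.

LSL: t = 128.0224°, p = 59.8718 m, q = 179.7776°, L = 99.8941 m

Let ψ = atan2(Δy, Δx) = atan2(-65.63, -5.15) = -94.4868° be the start→goal bearing.
Normalize: d = |goal − start| / ρ = 65.831751/7.45 = 8.836477, α = (θ_start − ψ) mod 360° = 229.4868° = 4.005301 rad, β = (θ_goal − ψ) mod 360° = 177.2868° = 3.094239 rad.
Common terms: sin α = -0.760257, cos α = -0.649623, sin β = 0.047336, cos β = -0.998879, cos(α−β) = 0.612907, d² = 78.083319. Work in radians in the unit-radius frame; every candidate has L = ρ·(t + p + q).
LSL: p² = 2 + d² − 2cos(α−β) + 2d(sin α − sin β) = 64.584955; p = √p² = 8.036477; φ = atan2(cos β − cos α, d + sin α − sin β) = -0.043473 rad; t = (φ − α) mod 2π = 2.234412 rad, q = (β − φ) mod 2π = 3.137711 rad → L = 7.45·(2.234412 + 8.036477 + 3.137711) = 7.45·13.408600 = 99.894070 m
RSR: p² = 2 + d² − 2cos(α−β) + 2d(sin β − sin α) = 93.130054; p = √p² = 9.650391; φ = atan2(cos α − cos β, d − sin α + sin β) = 0.036199 rad; t = (α − φ) mod 2π = 3.969102 rad, q = (φ − β) mod 2π = 3.225145 rad → L = 7.45·(3.969102 + 9.650391 + 3.225145) = 7.45·16.844639 = 125.492557 m
LSR: p² = d² − 2 + 2cos(α−β) + 2d(sin α + sin β) = 64.709727; p = √p² = 8.044236; φ = atan2(−cos α − cos β, d + sin α + sin β) − atan2(−2, p) = 0.443894 rad; t = (φ − α) mod 2π = 2.721779 rad, q = (φ − β) mod 2π = 3.632841 rad → L = 7.45·(2.721779 + 8.044236 + 3.632841) = 7.45·14.398856 = 107.271474 m
RSL: p² = d² − 2 + 2cos(α−β) − 2d(sin α + sin β) = 89.908539; p = √p² = 9.482011; φ = atan2(cos α + cos β, d − sin α − sin β) − atan2(2, p) = -0.378823 rad; t = (α − φ) mod 2π = 4.384123 rad, q = (β − φ) mod 2π = 3.473061 rad → L = 7.45·(4.384123 + 9.482011 + 3.473061) = 7.45·17.339196 = 129.177011 m
RLR: c = (6 − d² + 2cos(α−β) + 2d(sin α − sin β))/8 = -10.641257, |c| > 1 → infeasible
LRL: c = (6 − d² + 2cos(α−β) − 2d(sin α − sin β))/8 = -7.073119, |c| > 1 → infeasible
Shortest: LSL with L = 99.894070 m ≈ 99.8941 m
Convert LSL to answer units (arcs ×180/π): t = 2.234412·180/π = 128.0224°, p = ρ·p = 7.45·8.036477 = 59.8718 m, q = 3.137711·180/π = 179.7776°, L = 99.8941 m.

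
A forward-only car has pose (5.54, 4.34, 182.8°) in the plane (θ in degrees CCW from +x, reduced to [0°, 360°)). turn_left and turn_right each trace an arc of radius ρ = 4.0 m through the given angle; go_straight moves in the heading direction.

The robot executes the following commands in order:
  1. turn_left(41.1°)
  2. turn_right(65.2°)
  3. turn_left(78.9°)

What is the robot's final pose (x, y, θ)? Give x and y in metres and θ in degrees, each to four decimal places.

set_pose: (x, y, θ) = (5.5400, 4.3400, 182.8000°), ρ = 4.0
turn_left(41.1°): centre at ρ to the left, rotate +41.1° → (2.9618, 3.2270, 223.9000°)
turn_right(65.2°): centre at ρ to the right, rotate −65.2° → (-1.2648, 2.3824, 158.7000°)
turn_left(78.9°): centre at ρ to the left, rotate +78.9° → (-6.0951, 0.7990, 237.6000°)

(-6.0951, 0.7990, 237.6000°)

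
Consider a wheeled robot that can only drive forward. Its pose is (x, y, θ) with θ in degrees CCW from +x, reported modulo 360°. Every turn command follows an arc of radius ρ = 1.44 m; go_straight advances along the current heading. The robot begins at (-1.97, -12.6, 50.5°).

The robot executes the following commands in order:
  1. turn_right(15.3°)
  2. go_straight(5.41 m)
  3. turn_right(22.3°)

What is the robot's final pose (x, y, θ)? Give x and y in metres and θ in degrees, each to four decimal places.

set_pose: (x, y, θ) = (-1.9700, -12.6000, 50.5000°), ρ = 1.44
turn_right(15.3°): centre at ρ to the right, rotate −15.3° → (-1.6889, -12.3393, 35.2000°)
go_straight(5.41): x += 5.41·cos θ, y += 5.41·sin θ → (2.7318, -9.2208, 35.2000°)
turn_right(22.3°): centre at ρ to the right, rotate −22.3° → (3.2404, -8.9938, 12.9000°)

(3.2404, -8.9938, 12.9000°)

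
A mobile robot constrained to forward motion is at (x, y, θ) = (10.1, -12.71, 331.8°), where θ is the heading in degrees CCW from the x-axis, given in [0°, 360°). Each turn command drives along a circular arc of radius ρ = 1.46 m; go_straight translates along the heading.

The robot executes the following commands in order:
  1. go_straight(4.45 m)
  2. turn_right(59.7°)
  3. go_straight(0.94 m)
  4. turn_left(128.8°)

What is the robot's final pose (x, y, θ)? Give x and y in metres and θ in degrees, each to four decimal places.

(17.2403, -18.0355, 40.9000°)

set_pose: (x, y, θ) = (10.1000, -12.7100, 331.8000°), ρ = 1.46
go_straight(4.45): x += 4.45·cos θ, y += 4.45·sin θ → (14.0218, -14.8129, 331.8000°)
turn_right(59.7°): centre at ρ to the right, rotate −59.7° → (14.7909, -16.0461, 272.1000°)
go_straight(0.94): x += 0.94·cos θ, y += 0.94·sin θ → (14.8253, -16.9854, 272.1000°)
turn_left(128.8°): centre at ρ to the left, rotate +128.8° → (17.2403, -18.0355, 400.9000° ≡ 40.9000°)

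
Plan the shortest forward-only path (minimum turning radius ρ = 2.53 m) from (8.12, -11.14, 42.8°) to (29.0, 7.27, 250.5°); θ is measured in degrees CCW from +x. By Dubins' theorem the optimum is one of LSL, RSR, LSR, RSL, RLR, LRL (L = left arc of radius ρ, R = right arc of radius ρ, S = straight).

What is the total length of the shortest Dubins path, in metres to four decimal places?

33.6931 m

Let ψ = atan2(Δy, Δx) = atan2(18.41, 20.88) = 41.4028° be the start→goal bearing.
Normalize: d = |goal − start| / ρ = 27.837071/2.53 = 11.002795, α = (θ_start − ψ) mod 360° = 1.3972° = 0.024386 rad, β = (θ_goal − ψ) mod 360° = 209.0972° = 3.649435 rad.
Common terms: sin α = 0.024384, cos α = 0.999703, sin β = -0.486293, cos β = -0.873796, cos(α−β) = -0.885394, d² = 121.061491. Work in radians in the unit-radius frame; every candidate has L = ρ·(t + p + q).
LSL: p² = 2 + d² − 2cos(α−β) + 2d(sin α − sin β) = 136.070016; p = √p² = 11.664905; φ = atan2(cos β − cos α, d + sin α − sin β) = -0.161308 rad; t = (φ − α) mod 2π = 6.097491 rad, q = (β − φ) mod 2π = 3.810743 rad → L = 2.53·(6.097491 + 11.664905 + 3.810743) = 2.53·21.573139 = 54.580043 m
RSR: p² = 2 + d² − 2cos(α−β) + 2d(sin β − sin α) = 113.594541; p = √p² = 10.658074; φ = atan2(cos α − cos β, d − sin α + sin β) = 0.176700 rad; t = (α − φ) mod 2π = 6.130871 rad, q = (φ − β) mod 2π = 2.810451 rad → L = 2.53·(6.130871 + 10.658074 + 2.810451) = 2.53·19.599396 = 49.586471 m
LSR: p² = d² − 2 + 2cos(α−β) + 2d(sin α + sin β) = 107.126117; p = √p² = 10.350175; φ = atan2(−cos α − cos β, d + sin α + sin β) − atan2(−2, p) = 0.178937 rad; t = (φ − α) mod 2π = 0.154551 rad, q = (φ − β) mod 2π = 2.812687 rad → L = 2.53·(0.154551 + 10.350175 + 2.812687) = 2.53·13.317413 = 33.693055 m
RSL: p² = d² − 2 + 2cos(α−β) − 2d(sin α + sin β) = 127.455291; p = √p² = 11.289610; φ = atan2(cos α + cos β, d − sin α − sin β) − atan2(2, p) = -0.164353 rad; t = (α − φ) mod 2π = 0.188739 rad, q = (β − φ) mod 2π = 3.813788 rad → L = 2.53·(0.188739 + 11.289610 + 3.813788) = 2.53·15.292137 = 38.689107 m
RLR: c = (6 − d² + 2cos(α−β) + 2d(sin α − sin β))/8 = -13.199318, |c| > 1 → infeasible
LRL: c = (6 − d² + 2cos(α−β) − 2d(sin α − sin β))/8 = -16.008752, |c| > 1 → infeasible
Shortest: LSR with L = 33.693055 m ≈ 33.6931 m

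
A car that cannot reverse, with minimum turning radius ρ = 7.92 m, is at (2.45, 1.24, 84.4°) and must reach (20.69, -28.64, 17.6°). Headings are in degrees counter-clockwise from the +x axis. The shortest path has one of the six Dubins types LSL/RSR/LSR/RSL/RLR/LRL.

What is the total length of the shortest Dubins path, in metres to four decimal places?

Let ψ = atan2(Δy, Δx) = atan2(-29.88, 18.24) = -58.5984° be the start→goal bearing.
Normalize: d = |goal − start| / ρ = 35.007314/7.92 = 4.420115, α = (θ_start − ψ) mod 360° = 142.9984° = 2.495792 rad, β = (θ_goal − ψ) mod 360° = 76.1984° = 1.329912 rad.
Common terms: sin α = 0.601838, cos α = -0.798618, sin β = 0.971127, cos β = 0.238561, cos(α−β) = 0.393942, d² = 19.537420. Work in radians in the unit-radius frame; every candidate has L = ρ·(t + p + q).
LSL: p² = 2 + d² − 2cos(α−β) + 2d(sin α − sin β) = 17.484930; p = √p² = 4.181499; φ = atan2(cos β − cos α, d + sin α − sin β) = 0.250657 rad; t = (φ − α) mod 2π = 4.038050 rad, q = (β − φ) mod 2π = 1.079256 rad → L = 7.92·(4.038050 + 4.181499 + 1.079256) = 7.92·9.298804 = 73.646527 m
RSR: p² = 2 + d² − 2cos(α−β) + 2d(sin β − sin α) = 24.014142; p = √p² = 4.900423; φ = atan2(cos α − cos β, d − sin α + sin β) = -0.213264 rad; t = (α − φ) mod 2π = 2.709056 rad, q = (φ − β) mod 2π = 4.740009 rad → L = 7.92·(2.709056 + 4.900423 + 4.740009) = 7.92·12.349488 = 97.807944 m
LSR: p² = d² − 2 + 2cos(α−β) + 2d(sin α + sin β) = 32.230679; p = √p² = 5.677207; φ = atan2(−cos α − cos β, d + sin α + sin β) − atan2(−2, p) = 0.431890 rad; t = (φ − α) mod 2π = 4.219283 rad, q = (φ − β) mod 2π = 5.385163 rad → L = 7.92·(4.219283 + 5.677207 + 5.385163) = 7.92·15.281653 = 121.030689 m
RSL: p² = d² − 2 + 2cos(α−β) − 2d(sin α + sin β) = 4.419928; p = √p² = 2.102362; φ = atan2(cos α + cos β, d − sin α − sin β) − atan2(2, p) = -0.954679 rad; t = (α − φ) mod 2π = 3.450472 rad, q = (β − φ) mod 2π = 2.284592 rad → L = 7.92·(3.450472 + 2.102362 + 2.284592) = 7.92·7.837426 = 62.072414 m
RLR: c = (6 − d² + 2cos(α−β) + 2d(sin α − sin β))/8 = -2.001768, |c| > 1 → infeasible
LRL: c = (6 − d² + 2cos(α−β) − 2d(sin α − sin β))/8 = -1.185616, |c| > 1 → infeasible
Shortest: RSL with L = 62.072414 m ≈ 62.0724 m

62.0724 m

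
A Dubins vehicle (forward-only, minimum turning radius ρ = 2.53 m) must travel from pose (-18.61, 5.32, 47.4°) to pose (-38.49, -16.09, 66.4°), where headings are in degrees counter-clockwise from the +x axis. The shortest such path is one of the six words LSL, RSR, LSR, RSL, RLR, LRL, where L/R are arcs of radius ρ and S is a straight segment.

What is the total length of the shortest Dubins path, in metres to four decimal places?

Let ψ = atan2(Δy, Δx) = atan2(-21.41, -19.88) = -132.8779° be the start→goal bearing.
Normalize: d = |goal − start| / ρ = 29.216477/2.53 = 11.548014, α = (θ_start − ψ) mod 360° = 180.2779° = 3.146443 rad, β = (θ_goal − ψ) mod 360° = 199.2779° = 3.478055 rad.
Common terms: sin α = -0.004850, cos α = -0.999988, sin β = -0.330150, cos β = -0.943928, cos(α−β) = 0.945519, d² = 133.356637. Work in radians in the unit-radius frame; every candidate has L = ρ·(t + p + q).
LSL: p² = 2 + d² − 2cos(α−β) + 2d(sin α − sin β) = 140.978741; p = √p² = 11.873447; φ = atan2(cos β − cos α, d + sin α − sin β) = 0.004721 rad; t = (φ − α) mod 2π = 3.141464 rad, q = (β − φ) mod 2π = 3.473334 rad → L = 2.53·(3.141464 + 11.873447 + 3.473334) = 2.53·18.488245 = 46.775259 m
RSR: p² = 2 + d² − 2cos(α−β) + 2d(sin β − sin α) = 125.952460; p = √p² = 11.222854; φ = atan2(cos α − cos β, d − sin α + sin β) = -0.004995 rad; t = (α − φ) mod 2π = 3.151438 rad, q = (φ − β) mod 2π = 2.800135 rad → L = 2.53·(3.151438 + 11.222854 + 2.800135) = 2.53·17.174427 = 43.451301 m
LSR: p² = d² − 2 + 2cos(α−β) + 2d(sin α + sin β) = 125.510509; p = √p² = 11.203147; φ = atan2(−cos α − cos β, d + sin α + sin β) − atan2(−2, p) = 0.348317 rad; t = (φ − α) mod 2π = 3.485059 rad, q = (φ − β) mod 2π = 3.153447 rad → L = 2.53·(3.485059 + 11.203147 + 3.153447) = 2.53·17.841654 = 45.139384 m
RSL: p² = d² − 2 + 2cos(α−β) − 2d(sin α + sin β) = 140.984840; p = √p² = 11.873704; φ = atan2(cos α + cos β, d − sin α − sin β) − atan2(2, p) = -0.329025 rad; t = (α − φ) mod 2π = 3.475467 rad, q = (β − φ) mod 2π = 3.807080 rad → L = 2.53·(3.475467 + 11.873704 + 3.807080) = 2.53·19.156251 = 48.465314 m
RLR: c = (6 − d² + 2cos(α−β) + 2d(sin α − sin β))/8 = -14.744057, |c| > 1 → infeasible
LRL: c = (6 − d² + 2cos(α−β) − 2d(sin α − sin β))/8 = -16.622343, |c| > 1 → infeasible
Shortest: RSR with L = 43.451301 m ≈ 43.4513 m

43.4513 m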